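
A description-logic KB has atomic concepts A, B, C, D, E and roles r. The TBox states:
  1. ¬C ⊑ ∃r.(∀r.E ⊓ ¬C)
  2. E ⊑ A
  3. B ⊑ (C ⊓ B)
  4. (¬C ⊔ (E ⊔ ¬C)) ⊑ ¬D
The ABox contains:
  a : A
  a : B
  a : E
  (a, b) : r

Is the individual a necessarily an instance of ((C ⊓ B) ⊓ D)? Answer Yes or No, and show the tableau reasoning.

No

1. a : ((C ⊓ B) ⊓ D)?  L(a) = {A, B, E} ∪ {((¬C ⊔ ¬B) ⊔ ¬D)}
   apply at a: B⊑(C ⊓ B)
   open: L(a) ⊇ {A, B, C, E, ¬D} — a ∉ ((C ⊓ B) ⊓ D) possible
2. Hence a : ((C ⊓ B) ⊓ D): not entailed.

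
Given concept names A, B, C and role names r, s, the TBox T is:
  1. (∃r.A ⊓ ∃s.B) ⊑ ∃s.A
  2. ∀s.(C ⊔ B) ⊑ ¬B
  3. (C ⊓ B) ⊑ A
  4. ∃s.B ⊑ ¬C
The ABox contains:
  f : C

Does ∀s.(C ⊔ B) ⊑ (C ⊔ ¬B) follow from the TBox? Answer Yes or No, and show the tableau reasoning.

Yes

1. ∀s.(C ⊔ B) ⊑ (C ⊔ ¬B)  ⇔  (∀s.(C ⊔ B) ⊓ (¬C ⊓ B)) unsat w.r.t. T
   all branches close; clash {B, ¬B} at x₀
2. Hence ∀s.(C ⊔ B) ⊑ (C ⊔ ¬B): entailed.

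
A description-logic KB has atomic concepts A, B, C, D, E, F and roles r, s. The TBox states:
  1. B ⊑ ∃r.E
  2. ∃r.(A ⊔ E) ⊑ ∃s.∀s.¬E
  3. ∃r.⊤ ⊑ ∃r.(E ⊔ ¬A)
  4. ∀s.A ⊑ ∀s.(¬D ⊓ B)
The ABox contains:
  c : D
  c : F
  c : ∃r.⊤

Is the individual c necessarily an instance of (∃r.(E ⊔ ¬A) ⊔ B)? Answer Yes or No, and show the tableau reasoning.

1. c : (∃r.(E ⊔ ¬A) ⊔ B)?  L(c) = {D, F, ∃r.⊤} ∪ {(∀r.(¬E ⊓ A) ⊓ ¬B)}
   clash {A, ¬A} at an ∃-successor — c ∈ (∃r.(E ⊔ ¬A) ⊔ B)
2. Hence c : (∃r.(E ⊔ ¬A) ⊔ B): entailed.

Yes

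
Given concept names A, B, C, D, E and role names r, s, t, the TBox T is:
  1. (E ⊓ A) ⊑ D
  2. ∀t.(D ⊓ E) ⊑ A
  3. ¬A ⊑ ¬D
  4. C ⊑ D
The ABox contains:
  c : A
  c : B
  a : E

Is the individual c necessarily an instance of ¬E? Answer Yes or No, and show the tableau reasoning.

1. c : ¬E?  L(c) = {A, B} ∪ {E}
   open: L(c) ⊇ {A, B, D, E, ¬C} — c ∉ ¬E possible
2. Hence c : ¬E: not entailed.

No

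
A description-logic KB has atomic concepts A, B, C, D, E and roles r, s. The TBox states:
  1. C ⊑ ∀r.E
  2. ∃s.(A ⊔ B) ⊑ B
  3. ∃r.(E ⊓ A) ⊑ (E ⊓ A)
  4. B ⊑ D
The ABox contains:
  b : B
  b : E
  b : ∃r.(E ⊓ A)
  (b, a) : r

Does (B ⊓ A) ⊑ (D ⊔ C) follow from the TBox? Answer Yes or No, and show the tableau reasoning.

Yes

1. (B ⊓ A) ⊑ (D ⊔ C)  ⇔  ((B ⊓ A) ⊓ (¬D ⊓ ¬C)) unsat w.r.t. T
   all branches close; clash {D, ¬D} at x₀
2. Hence (B ⊓ A) ⊑ (D ⊔ C): entailed.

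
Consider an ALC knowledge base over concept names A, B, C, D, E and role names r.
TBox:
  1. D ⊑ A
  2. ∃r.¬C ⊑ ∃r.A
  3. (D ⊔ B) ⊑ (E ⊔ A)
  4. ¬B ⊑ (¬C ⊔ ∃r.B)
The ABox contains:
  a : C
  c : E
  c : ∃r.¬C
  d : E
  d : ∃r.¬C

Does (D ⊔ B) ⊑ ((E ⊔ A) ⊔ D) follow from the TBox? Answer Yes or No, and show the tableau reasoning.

1. (D ⊔ B) ⊑ ((E ⊔ A) ⊔ D)  ⇔  ((D ⊔ B) ⊓ ((¬E ⊓ ¬A) ⊓ ¬D)) unsat w.r.t. T
   all branches close; clash {A, ¬A} at x₀
2. Hence (D ⊔ B) ⊑ ((E ⊔ A) ⊔ D): entailed.

Yes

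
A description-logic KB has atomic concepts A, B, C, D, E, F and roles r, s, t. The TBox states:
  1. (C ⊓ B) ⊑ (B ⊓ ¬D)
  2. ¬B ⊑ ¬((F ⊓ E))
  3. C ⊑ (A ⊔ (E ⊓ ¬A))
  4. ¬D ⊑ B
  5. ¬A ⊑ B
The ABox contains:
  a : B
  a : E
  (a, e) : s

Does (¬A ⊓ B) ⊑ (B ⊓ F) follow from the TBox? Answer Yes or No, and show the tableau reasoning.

No

1. (¬A ⊓ B) ⊑ (B ⊓ F)  ⇔  ((¬A ⊓ B) ⊓ (¬B ⊔ ¬F)) unsat w.r.t. T
   open: L(x₀) ⊇ {B, ¬A, ¬C, ¬F}
2. Hence (¬A ⊓ B) ⊑ (B ⊓ F): not entailed.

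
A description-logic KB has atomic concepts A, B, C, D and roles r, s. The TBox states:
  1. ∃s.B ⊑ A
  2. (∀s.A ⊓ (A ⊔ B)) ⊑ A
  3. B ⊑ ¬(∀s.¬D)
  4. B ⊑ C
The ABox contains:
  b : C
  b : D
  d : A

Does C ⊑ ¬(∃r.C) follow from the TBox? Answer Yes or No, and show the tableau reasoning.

No

1. C ⊑ ¬(∃r.C)  ⇔  (C ⊓ ∃r.C) unsat w.r.t. T
   open: L(x₀) ⊇ {C, ¬B, ∀s.¬B, ∃r.C, ∃s.¬A} (+ ∃-successors)
2. Hence C ⊑ ¬(∃r.C): not entailed.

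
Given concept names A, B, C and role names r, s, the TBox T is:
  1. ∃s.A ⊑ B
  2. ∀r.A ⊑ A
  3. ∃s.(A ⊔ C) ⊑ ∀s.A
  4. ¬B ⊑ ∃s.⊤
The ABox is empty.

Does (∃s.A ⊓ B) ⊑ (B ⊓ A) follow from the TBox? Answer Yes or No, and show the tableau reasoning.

No

1. (∃s.A ⊓ B) ⊑ (B ⊓ A)  ⇔  ((∃s.A ⊓ B) ⊓ (¬B ⊔ ¬A)) unsat w.r.t. T
   open: L(x₀) ⊇ {B, ¬A, ∀s.A, ∃r.¬A, ∃s.A} (+ ∃-successors)
2. Hence (∃s.A ⊓ B) ⊑ (B ⊓ A): not entailed.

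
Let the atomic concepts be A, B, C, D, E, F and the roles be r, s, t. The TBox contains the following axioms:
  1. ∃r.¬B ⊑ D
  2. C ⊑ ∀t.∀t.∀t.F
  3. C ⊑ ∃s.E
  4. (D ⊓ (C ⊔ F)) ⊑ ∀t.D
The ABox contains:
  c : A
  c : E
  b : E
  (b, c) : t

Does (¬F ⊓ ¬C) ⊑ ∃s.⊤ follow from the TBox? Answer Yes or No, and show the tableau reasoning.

No

1. (¬F ⊓ ¬C) ⊑ ∃s.⊤  ⇔  ((¬F ⊓ ¬C) ⊓ ∀s.⊥) unsat w.r.t. T
   open: L(x₀) ⊇ {¬C, ¬D, ¬F, ∀r.B, ∀s.⊥}
2. Hence (¬F ⊓ ¬C) ⊑ ∃s.⊤: not entailed.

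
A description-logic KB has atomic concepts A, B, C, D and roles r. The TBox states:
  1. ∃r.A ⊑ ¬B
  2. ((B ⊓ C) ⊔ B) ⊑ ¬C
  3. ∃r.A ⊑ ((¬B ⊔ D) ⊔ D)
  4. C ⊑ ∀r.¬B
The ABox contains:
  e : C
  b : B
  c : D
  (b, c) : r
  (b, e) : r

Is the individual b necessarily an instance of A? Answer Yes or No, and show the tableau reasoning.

1. b : A?  L(b) = {B} ∪ {¬A}
   open: L(b) ⊇ {B, ¬A, ¬C, ∀r.¬A} — b ∉ A possible
2. Hence b : A: not entailed.

No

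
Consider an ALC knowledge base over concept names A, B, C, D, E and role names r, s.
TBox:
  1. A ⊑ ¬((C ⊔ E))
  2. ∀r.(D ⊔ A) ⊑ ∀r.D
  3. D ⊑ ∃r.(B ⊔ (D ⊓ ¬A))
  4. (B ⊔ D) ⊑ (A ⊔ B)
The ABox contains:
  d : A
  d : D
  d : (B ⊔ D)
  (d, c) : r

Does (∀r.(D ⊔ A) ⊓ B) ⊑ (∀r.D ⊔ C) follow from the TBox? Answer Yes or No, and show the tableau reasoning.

Yes

1. (∀r.(D ⊔ A) ⊓ B) ⊑ (∀r.D ⊔ C)  ⇔  ((∀r.(D ⊔ A) ⊓ B) ⊓ (∃r.¬D ⊓ ¬C)) unsat w.r.t. T
   all branches close; clash {D, ¬D} at an ∃-successor
2. Hence (∀r.(D ⊔ A) ⊓ B) ⊑ (∀r.D ⊔ C): entailed.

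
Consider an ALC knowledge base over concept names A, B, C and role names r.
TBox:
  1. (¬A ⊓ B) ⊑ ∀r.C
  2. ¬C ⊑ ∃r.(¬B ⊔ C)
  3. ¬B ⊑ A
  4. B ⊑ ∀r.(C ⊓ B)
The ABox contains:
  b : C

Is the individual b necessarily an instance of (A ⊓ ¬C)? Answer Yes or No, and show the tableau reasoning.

1. b : (A ⊓ ¬C)?  L(b) = {C} ∪ {(¬A ⊔ C)}
   open: L(b) ⊇ {A, B, C, ∀r.(C ⊓ B)} — b ∉ (A ⊓ ¬C) possible
2. Hence b : (A ⊓ ¬C): not entailed.

No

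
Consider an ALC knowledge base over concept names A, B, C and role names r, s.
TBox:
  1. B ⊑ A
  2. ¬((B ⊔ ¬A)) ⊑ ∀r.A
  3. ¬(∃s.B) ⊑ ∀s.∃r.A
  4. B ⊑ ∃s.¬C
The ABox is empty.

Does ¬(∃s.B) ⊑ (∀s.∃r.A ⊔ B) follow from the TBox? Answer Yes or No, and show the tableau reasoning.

1. ¬(∃s.B) ⊑ (∀s.∃r.A ⊔ B)  ⇔  (∀s.¬B ⊓ (∃s.∀r.¬A ⊓ ¬B)) unsat w.r.t. T
   all branches close; clash {A, ¬A} at an ∃-successor
2. Hence ¬(∃s.B) ⊑ (∀s.∃r.A ⊔ B): entailed.

Yes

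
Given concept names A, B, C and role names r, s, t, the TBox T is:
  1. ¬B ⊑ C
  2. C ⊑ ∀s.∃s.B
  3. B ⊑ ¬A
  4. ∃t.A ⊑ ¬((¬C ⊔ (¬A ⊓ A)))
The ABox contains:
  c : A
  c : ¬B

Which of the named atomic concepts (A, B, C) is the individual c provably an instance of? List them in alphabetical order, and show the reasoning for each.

1. c : A?  L(c) = {A, ¬B} ∪ {¬A}
   clash {A, ¬A} at c — c ∈ A
2. c : B?  L(c) = {A, ¬B} ∪ {¬B}
   apply at c: ¬B⊑C
   open: L(c) ⊇ {A, C, ¬B, ∀s.∃s.B, ∀t.¬A} — c ∉ B possible
3. c : C?  L(c) = {A, ¬B} ∪ {¬C}
   clash {C, ¬C} at c — c ∈ C
4. Entailed for c: {A, C}

{A, C}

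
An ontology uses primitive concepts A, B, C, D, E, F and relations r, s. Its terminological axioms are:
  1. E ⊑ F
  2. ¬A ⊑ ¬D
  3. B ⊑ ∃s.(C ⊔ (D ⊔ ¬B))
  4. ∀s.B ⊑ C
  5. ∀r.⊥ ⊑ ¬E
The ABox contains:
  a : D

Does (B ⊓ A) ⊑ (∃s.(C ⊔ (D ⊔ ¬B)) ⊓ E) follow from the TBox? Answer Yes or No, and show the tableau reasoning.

No

1. (B ⊓ A) ⊑ (∃s.(C ⊔ (D ⊔ ¬B)) ⊓ E)  ⇔  ((B ⊓ A) ⊓ (∀s.(¬C ⊓ (¬D ⊓ B)) ⊔ ¬E)) unsat w.r.t. T
   apply at x₀: B⊑∃s.(C ⊔ (D ⊔ ¬B))
   open: L(x₀) ⊇ {A, B, ¬E, ∃s.(C ⊔ (D ⊔ ¬B)), ∃s.¬B} (+ ∃-successors)
2. Hence (B ⊓ A) ⊑ (∃s.(C ⊔ (D ⊔ ¬B)) ⊓ E): not entailed.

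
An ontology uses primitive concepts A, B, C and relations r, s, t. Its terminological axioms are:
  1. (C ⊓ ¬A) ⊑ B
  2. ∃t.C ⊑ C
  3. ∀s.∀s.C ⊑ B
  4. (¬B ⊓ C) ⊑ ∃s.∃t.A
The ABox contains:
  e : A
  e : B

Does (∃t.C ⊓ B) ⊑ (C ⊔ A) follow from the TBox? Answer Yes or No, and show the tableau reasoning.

Yes

1. (∃t.C ⊓ B) ⊑ (C ⊔ A)  ⇔  ((∃t.C ⊓ B) ⊓ (¬C ⊓ ¬A)) unsat w.r.t. T
   all branches close; clash {C, ¬C} at x₀
2. Hence (∃t.C ⊓ B) ⊑ (C ⊔ A): entailed.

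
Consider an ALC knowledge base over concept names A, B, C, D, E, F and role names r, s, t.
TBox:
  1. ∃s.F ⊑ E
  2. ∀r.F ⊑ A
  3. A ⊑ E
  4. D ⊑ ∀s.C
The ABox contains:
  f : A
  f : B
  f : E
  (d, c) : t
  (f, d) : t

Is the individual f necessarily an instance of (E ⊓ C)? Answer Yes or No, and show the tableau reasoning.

No

1. f : (E ⊓ C)?  L(f) = {A, B, E} ∪ {(¬E ⊔ ¬C)}
   open: L(f) ⊇ {A, B, E, ¬C, ¬D} — f ∉ (E ⊓ C) possible
2. Hence f : (E ⊓ C): not entailed.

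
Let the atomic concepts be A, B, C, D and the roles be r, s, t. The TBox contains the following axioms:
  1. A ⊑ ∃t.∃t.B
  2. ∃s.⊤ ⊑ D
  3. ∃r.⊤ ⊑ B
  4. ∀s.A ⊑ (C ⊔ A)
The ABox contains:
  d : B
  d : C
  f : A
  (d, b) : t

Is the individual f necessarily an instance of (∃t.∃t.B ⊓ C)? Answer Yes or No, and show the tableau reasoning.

1. f : (∃t.∃t.B ⊓ C)?  L(f) = {A} ∪ {(∀t.∀t.¬B ⊔ ¬C)}
   apply at f: A⊑∃t.∃t.B
   open: L(f) ⊇ {A, ¬C, ∀r.⊥, ∀s.⊥, ∃t.∃t.B} (+ ∃-successors) — f ∉ (∃t.∃t.B ⊓ C) possible
2. Hence f : (∃t.∃t.B ⊓ C): not entailed.

No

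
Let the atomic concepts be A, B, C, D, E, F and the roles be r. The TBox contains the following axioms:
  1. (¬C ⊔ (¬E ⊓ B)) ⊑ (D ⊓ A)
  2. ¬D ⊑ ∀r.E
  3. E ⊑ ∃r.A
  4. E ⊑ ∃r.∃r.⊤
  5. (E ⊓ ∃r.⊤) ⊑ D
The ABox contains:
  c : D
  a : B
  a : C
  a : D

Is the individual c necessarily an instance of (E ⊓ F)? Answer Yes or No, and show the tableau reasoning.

1. c : (E ⊓ F)?  L(c) = {D} ∪ {(¬E ⊔ ¬F)}
   open: L(c) ⊇ {C, D, ¬B, ¬E} — c ∉ (E ⊓ F) possible
2. Hence c : (E ⊓ F): not entailed.

No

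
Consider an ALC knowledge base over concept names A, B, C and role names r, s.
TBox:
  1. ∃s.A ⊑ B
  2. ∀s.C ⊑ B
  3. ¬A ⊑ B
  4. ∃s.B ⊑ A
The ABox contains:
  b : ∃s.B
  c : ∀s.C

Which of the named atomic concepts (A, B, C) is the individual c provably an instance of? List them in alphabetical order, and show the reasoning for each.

1. c : A?  L(c) = {∀s.C} ∪ {¬A}
   apply at c: ∀s.C⊑B; ¬A⊑B
   open: L(c) ⊇ {B, ¬A, ∀s.C, ∀s.¬B} — c ∉ A possible
2. c : B?  L(c) = {∀s.C} ∪ {¬B}
   clash {B, ¬B} at c — c ∈ B
3. c : C?  L(c) = {∀s.C} ∪ {¬C}
   apply at c: ∀s.C⊑B
   open: L(c) ⊇ {A, B, ¬C, ∀s.C, ∀s.¬A} — c ∉ C possible
4. Entailed for c: {B}

{B}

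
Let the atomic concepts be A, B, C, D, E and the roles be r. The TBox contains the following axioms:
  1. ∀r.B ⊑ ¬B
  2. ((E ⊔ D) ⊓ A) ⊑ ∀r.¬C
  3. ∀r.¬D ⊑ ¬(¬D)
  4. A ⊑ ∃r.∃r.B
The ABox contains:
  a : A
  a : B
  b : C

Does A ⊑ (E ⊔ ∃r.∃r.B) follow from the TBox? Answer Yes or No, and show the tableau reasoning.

1. A ⊑ (E ⊔ ∃r.∃r.B)  ⇔  (A ⊓ (¬E ⊓ ∀r.∀r.¬B)) unsat w.r.t. T
   all branches close; clash {B, ¬B} at an ∃-successor
2. Hence A ⊑ (E ⊔ ∃r.∃r.B): entailed.

Yes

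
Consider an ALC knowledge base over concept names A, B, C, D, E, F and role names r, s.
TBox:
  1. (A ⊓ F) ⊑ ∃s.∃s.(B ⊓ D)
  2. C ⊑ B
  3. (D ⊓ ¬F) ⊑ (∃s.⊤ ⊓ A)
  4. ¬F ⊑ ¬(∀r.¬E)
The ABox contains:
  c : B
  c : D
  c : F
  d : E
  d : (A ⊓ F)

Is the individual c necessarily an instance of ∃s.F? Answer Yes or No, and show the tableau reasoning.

1. c : ∃s.F?  L(c) = {B, D, F} ∪ {∀s.¬F}
   open: L(c) ⊇ {B, D, F, ¬A, ∀s.¬F} — c ∉ ∃s.F possible
2. Hence c : ∃s.F: not entailed.

No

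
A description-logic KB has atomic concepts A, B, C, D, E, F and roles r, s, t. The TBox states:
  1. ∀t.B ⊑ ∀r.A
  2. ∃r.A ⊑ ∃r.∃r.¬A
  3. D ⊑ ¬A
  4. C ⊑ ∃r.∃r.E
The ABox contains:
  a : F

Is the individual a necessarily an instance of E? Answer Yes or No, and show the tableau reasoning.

1. a : E?  L(a) = {F} ∪ {¬E}
   open: L(a) ⊇ {F, ¬C, ¬D, ¬E, ∀r.¬A, …} (+ ∃-successors) — a ∉ E possible
2. Hence a : E: not entailed.

No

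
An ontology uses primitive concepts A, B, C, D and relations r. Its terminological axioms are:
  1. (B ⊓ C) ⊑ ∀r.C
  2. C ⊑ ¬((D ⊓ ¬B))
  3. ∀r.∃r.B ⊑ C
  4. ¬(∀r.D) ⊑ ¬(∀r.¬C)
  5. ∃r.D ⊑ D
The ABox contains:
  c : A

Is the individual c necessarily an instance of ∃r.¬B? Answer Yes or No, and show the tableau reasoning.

1. c : ∃r.¬B?  L(c) = {A} ∪ {∀r.B}
   open: L(c) ⊇ {A, D, ¬B, ¬C, ∀r.B, …} (+ ∃-successors) — c ∉ ∃r.¬B possible
2. Hence c : ∃r.¬B: not entailed.

No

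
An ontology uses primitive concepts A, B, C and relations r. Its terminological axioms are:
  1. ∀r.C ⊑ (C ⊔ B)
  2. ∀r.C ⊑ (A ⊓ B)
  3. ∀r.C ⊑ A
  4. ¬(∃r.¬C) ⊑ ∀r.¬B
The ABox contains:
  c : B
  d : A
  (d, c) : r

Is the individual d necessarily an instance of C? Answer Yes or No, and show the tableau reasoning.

No

1. d : C?  L(d) = {A} ∪ {¬C}
   open: L(d) ⊇ {A, ¬C, ∃r.¬C} (+ ∃-successors) — d ∉ C possible
2. Hence d : C: not entailed.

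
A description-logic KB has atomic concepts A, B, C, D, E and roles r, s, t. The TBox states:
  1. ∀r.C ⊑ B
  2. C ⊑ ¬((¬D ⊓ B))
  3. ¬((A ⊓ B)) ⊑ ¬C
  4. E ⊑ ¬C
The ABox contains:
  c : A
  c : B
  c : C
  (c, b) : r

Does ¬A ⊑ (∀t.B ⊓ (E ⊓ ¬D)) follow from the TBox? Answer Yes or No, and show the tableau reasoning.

No

1. ¬A ⊑ (∀t.B ⊓ (E ⊓ ¬D))  ⇔  (¬A ⊓ (∃t.¬B ⊔ (¬E ⊔ D))) unsat w.r.t. T
   open: L(x₀) ⊇ {¬A, ¬C, ∃r.¬C, ∃t.¬B} (+ ∃-successors)
2. Hence ¬A ⊑ (∀t.B ⊓ (E ⊓ ¬D)): not entailed.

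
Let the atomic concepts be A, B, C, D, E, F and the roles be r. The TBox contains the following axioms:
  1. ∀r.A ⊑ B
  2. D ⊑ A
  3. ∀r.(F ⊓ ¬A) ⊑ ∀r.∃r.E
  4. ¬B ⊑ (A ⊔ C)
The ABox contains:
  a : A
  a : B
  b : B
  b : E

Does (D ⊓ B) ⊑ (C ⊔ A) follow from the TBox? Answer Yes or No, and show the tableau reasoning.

Yes

1. (D ⊓ B) ⊑ (C ⊔ A)  ⇔  ((D ⊓ B) ⊓ (¬C ⊓ ¬A)) unsat w.r.t. T
   all branches close; clash {A, ¬A} at x₀
2. Hence (D ⊓ B) ⊑ (C ⊔ A): entailed.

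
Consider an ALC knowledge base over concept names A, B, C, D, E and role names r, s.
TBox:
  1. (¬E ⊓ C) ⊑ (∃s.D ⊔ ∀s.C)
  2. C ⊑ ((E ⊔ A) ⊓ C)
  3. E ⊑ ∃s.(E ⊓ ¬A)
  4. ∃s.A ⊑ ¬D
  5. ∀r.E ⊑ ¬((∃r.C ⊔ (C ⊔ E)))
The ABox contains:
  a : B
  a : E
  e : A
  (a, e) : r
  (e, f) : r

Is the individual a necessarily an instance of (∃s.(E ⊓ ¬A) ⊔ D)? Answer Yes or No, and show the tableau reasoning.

1. a : (∃s.(E ⊓ ¬A) ⊔ D)?  L(a) = {B, E} ∪ {(∀s.(¬E ⊔ A) ⊓ ¬D)}
   clash {C, ¬C} at a — a ∈ (∃s.(E ⊓ ¬A) ⊔ D)
2. Hence a : (∃s.(E ⊓ ¬A) ⊔ D): entailed.

Yes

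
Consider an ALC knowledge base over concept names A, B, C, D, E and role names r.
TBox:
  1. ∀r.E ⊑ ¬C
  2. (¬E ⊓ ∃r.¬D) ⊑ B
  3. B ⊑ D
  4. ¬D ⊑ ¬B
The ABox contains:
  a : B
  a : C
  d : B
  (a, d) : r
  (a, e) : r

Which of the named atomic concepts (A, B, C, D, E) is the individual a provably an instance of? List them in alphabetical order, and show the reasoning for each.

{B, C, D}

1. a : A?  L(a) = {B, C} ∪ {¬A}
   apply at a: B⊑D
   open: L(a) ⊇ {B, C, D, ¬A, ∃r.¬E} (+ ∃-successors) — a ∉ A possible
2. a : B?  L(a) = {B, C} ∪ {¬B}
   clash {B, ¬B} at a — a ∈ B
3. a : C?  L(a) = {B, C} ∪ {¬C}
   clash {C, ¬C} at a — a ∈ C
4. a : D?  L(a) = {B, C} ∪ {¬D}
   clash {B, ¬B} at a — a ∈ D
5. a : E?  L(a) = {B, C} ∪ {¬E}
   apply at a: B⊑D
   open: L(a) ⊇ {B, C, D, ¬E, ∃r.¬E} (+ ∃-successors) — a ∉ E possible
6. Entailed for a: {B, C, D}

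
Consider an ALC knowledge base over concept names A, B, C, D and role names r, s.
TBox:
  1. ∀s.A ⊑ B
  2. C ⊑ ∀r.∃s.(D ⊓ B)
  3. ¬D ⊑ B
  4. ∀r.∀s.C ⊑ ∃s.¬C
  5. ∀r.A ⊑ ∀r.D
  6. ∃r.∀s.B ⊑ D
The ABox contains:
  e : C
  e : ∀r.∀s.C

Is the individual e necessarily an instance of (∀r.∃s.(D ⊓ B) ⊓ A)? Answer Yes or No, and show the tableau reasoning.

1. e : (∀r.∃s.(D ⊓ B) ⊓ A)?  L(e) = {C, ∀r.∀s.C} ∪ {(∃r.∀s.(¬D ⊔ ¬B) ⊔ ¬A)}
   apply at e: C⊑∀r.∃s.(D ⊓ B); ∀r.∀s.C⊑∃s.¬C
   open: L(e) ⊇ {C, D, ¬A, ∀r.∀s.C, ∀r.∃s.(D ⊓ B), …} (+ ∃-successors) — e ∉ (∀r.∃s.(D ⊓ B) ⊓ A) possible
2. Hence e : (∀r.∃s.(D ⊓ B) ⊓ A): not entailed.

No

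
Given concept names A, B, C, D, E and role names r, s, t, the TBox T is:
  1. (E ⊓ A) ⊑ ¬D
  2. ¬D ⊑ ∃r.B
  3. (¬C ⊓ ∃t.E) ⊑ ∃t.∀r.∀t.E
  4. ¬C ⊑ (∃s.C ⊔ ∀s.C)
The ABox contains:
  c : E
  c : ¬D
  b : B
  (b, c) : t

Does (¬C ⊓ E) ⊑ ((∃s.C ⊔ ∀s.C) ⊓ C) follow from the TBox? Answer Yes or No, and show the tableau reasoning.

No

1. (¬C ⊓ E) ⊑ ((∃s.C ⊔ ∀s.C) ⊓ C)  ⇔  ((¬C ⊓ E) ⊓ ((∀s.¬C ⊓ ∃s.¬C) ⊔ ¬C)) unsat w.r.t. T
   apply at x₀: ¬C⊑(∃s.C ⊔ ∀s.C)
   open: L(x₀) ⊇ {D, E, ¬A, ¬C, ∀t.¬E, …} (+ ∃-successors)
2. Hence (¬C ⊓ E) ⊑ ((∃s.C ⊔ ∀s.C) ⊓ C): not entailed.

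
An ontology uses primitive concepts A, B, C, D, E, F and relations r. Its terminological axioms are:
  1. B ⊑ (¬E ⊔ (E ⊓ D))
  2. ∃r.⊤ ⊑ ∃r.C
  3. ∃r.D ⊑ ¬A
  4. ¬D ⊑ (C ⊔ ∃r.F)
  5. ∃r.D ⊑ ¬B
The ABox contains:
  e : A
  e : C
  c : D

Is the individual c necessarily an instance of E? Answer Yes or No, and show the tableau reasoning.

1. c : E?  L(c) = {D} ∪ {¬E}
   open: L(c) ⊇ {D, ¬B, ¬E, ∀r.¬D, ∀r.⊥} — c ∉ E possible
2. Hence c : E: not entailed.

No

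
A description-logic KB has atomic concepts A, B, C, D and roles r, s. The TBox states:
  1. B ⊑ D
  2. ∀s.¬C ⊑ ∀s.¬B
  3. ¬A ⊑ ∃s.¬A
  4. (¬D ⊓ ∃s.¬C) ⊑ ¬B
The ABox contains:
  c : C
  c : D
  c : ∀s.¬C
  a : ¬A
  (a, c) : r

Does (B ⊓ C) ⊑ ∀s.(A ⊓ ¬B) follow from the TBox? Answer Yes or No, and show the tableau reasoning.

No

1. (B ⊓ C) ⊑ ∀s.(A ⊓ ¬B)  ⇔  ((B ⊓ C) ⊓ ∃s.(¬A ⊔ B)) unsat w.r.t. T
   apply at x₀: B⊑D
   open: L(x₀) ⊇ {A, B, C, D, ∃s.(¬A ⊔ B), …} (+ ∃-successors)
2. Hence (B ⊓ C) ⊑ ∀s.(A ⊓ ¬B): not entailed.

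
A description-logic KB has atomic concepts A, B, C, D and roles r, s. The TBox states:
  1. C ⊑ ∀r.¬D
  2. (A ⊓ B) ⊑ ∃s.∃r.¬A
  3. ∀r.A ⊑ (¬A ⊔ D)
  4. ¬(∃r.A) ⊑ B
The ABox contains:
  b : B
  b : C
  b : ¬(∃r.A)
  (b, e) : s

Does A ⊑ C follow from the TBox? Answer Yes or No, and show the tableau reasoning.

No

1. A ⊑ C  ⇔  (A ⊓ ¬C) unsat w.r.t. T
   open: L(x₀) ⊇ {A, ¬B, ¬C, ∃r.A, ∃r.¬A} (+ ∃-successors)
2. Hence A ⊑ C: not entailed.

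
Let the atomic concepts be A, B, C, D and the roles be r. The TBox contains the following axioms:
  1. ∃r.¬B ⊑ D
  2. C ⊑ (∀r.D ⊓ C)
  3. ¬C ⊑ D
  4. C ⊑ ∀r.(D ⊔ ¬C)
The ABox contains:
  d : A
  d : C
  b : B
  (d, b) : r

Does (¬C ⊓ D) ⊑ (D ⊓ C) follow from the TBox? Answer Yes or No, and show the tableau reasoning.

No

1. (¬C ⊓ D) ⊑ (D ⊓ C)  ⇔  ((¬C ⊓ D) ⊓ (¬D ⊔ ¬C)) unsat w.r.t. T
   open: L(x₀) ⊇ {D, ¬C}
2. Hence (¬C ⊓ D) ⊑ (D ⊓ C): not entailed.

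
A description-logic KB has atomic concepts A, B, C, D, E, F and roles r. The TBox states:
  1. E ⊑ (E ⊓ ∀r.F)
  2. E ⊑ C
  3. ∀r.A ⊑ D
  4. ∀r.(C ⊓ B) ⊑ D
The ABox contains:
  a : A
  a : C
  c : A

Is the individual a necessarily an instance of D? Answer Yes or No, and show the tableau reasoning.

1. a : D?  L(a) = {A, C} ∪ {¬D}
   open: L(a) ⊇ {A, C, ¬D, ¬E, ∃r.(¬C ⊔ ¬B), …} (+ ∃-successors) — a ∉ D possible
2. Hence a : D: not entailed.

No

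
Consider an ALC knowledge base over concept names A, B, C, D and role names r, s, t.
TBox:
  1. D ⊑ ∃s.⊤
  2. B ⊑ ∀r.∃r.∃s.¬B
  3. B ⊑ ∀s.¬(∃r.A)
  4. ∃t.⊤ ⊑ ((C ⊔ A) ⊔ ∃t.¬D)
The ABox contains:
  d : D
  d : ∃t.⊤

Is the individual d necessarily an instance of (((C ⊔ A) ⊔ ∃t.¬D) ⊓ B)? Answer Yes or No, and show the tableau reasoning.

No

1. d : (((C ⊔ A) ⊔ ∃t.¬D) ⊓ B)?  L(d) = {D, ∃t.⊤} ∪ {(((¬C ⊓ ¬A) ⊓ ∀t.D) ⊔ ¬B)}
   apply at d: D⊑∃s.⊤; ∃t.⊤⊑((C ⊔ A) ⊔ ∃t.¬D)
   open: L(d) ⊇ {C, D, ¬B, ∃s.⊤, ∃t.⊤} (+ ∃-successors) — d ∉ (((C ⊔ A) ⊔ ∃t.¬D) ⊓ B) possible
2. Hence d : (((C ⊔ A) ⊔ ∃t.¬D) ⊓ B): not entailed.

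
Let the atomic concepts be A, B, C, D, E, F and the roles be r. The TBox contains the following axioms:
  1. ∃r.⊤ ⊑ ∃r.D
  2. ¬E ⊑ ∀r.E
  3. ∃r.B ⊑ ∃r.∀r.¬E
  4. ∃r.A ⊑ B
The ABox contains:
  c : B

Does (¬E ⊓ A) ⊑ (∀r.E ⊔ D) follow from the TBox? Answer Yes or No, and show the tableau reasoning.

1. (¬E ⊓ A) ⊑ (∀r.E ⊔ D)  ⇔  ((¬E ⊓ A) ⊓ (∃r.¬E ⊓ ¬D)) unsat w.r.t. T
   all branches close; clash {E, ¬E} at an ∃-successor
2. Hence (¬E ⊓ A) ⊑ (∀r.E ⊔ D): entailed.

Yes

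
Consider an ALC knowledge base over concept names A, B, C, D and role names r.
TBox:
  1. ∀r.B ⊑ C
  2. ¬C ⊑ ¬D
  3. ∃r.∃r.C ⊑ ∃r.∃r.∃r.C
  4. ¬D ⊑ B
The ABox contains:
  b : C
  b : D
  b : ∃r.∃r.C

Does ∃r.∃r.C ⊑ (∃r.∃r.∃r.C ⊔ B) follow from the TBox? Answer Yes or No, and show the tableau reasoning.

1. ∃r.∃r.C ⊑ (∃r.∃r.∃r.C ⊔ B)  ⇔  (∃r.∃r.C ⊓ (∀r.∀r.∀r.¬C ⊓ ¬B)) unsat w.r.t. T
   all branches close; clash {B, ¬B} at x₀
2. Hence ∃r.∃r.C ⊑ (∃r.∃r.∃r.C ⊔ B): entailed.

Yes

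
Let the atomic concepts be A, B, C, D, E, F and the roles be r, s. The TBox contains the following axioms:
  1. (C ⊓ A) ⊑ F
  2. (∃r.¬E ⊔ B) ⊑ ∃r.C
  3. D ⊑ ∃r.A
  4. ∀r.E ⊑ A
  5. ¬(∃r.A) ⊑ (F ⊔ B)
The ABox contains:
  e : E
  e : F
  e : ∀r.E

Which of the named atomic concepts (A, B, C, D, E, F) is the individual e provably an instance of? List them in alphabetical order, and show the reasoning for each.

1. e : A?  L(e) = {E, F, ∀r.E} ∪ {¬A}
   clash {A, ¬A} at e — e ∈ A
2. e : B?  L(e) = {E, F, ∀r.E} ∪ {¬B}
   apply at e: ∀r.E⊑A
   open: L(e) ⊇ {A, E, F, ¬B, ¬D, …} (+ ∃-successors) — e ∉ B possible
3. e : C?  L(e) = {E, F, ∀r.E} ∪ {¬C}
   apply at e: ∀r.E⊑A
   open: L(e) ⊇ {A, E, F, ¬B, ¬C, …} (+ ∃-successors) — e ∉ C possible
4. e : D?  L(e) = {E, F, ∀r.E} ∪ {¬D}
   apply at e: ∀r.E⊑A
   open: L(e) ⊇ {A, E, F, ¬B, ¬D, …} (+ ∃-successors) — e ∉ D possible
5. e : E?  L(e) = {E, F, ∀r.E} ∪ {¬E}
   clash {E, ¬E} at e — e ∈ E
6. e : F?  L(e) = {E, F, ∀r.E} ∪ {¬F}
   clash {F, ¬F} at e — e ∈ F
7. Entailed for e: {A, E, F}

{A, E, F}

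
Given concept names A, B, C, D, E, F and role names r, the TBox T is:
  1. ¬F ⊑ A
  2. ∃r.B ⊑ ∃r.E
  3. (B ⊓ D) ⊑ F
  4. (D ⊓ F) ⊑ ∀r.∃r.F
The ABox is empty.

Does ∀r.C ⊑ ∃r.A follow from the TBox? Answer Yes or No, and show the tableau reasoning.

No

1. ∀r.C ⊑ ∃r.A  ⇔  (∀r.C ⊓ ∀r.¬A) unsat w.r.t. T
   open: L(x₀) ⊇ {F, ¬D, ∀r.C, ∀r.¬A, ∀r.¬B}
2. Hence ∀r.C ⊑ ∃r.A: not entailed.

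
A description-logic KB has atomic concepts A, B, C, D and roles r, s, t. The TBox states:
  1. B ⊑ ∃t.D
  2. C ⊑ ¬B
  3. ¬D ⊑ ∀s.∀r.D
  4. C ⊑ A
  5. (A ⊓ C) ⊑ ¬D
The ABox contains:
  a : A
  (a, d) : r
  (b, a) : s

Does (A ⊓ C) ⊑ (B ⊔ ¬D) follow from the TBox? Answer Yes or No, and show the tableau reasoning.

Yes

1. (A ⊓ C) ⊑ (B ⊔ ¬D)  ⇔  ((A ⊓ C) ⊓ (¬B ⊓ D)) unsat w.r.t. T
   all branches close; clash {D, ¬D} at x₀
2. Hence (A ⊓ C) ⊑ (B ⊔ ¬D): entailed.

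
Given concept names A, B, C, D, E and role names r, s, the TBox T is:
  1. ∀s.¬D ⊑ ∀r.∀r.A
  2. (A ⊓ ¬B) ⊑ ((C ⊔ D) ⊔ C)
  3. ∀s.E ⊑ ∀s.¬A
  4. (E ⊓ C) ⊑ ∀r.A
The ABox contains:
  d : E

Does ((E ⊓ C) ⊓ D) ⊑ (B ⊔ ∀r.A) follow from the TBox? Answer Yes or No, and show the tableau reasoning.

Yes

1. ((E ⊓ C) ⊓ D) ⊑ (B ⊔ ∀r.A)  ⇔  (((E ⊓ C) ⊓ D) ⊓ (¬B ⊓ ∃r.¬A)) unsat w.r.t. T
   all branches close; clash {A, ¬A} at an ∃-successor
2. Hence ((E ⊓ C) ⊓ D) ⊑ (B ⊔ ∀r.A): entailed.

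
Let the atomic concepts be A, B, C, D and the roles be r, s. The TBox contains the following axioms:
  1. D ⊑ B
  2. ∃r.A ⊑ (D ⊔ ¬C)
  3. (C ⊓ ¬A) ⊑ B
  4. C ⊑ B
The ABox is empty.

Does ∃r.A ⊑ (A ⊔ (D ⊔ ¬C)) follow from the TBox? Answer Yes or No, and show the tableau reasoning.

1. ∃r.A ⊑ (A ⊔ (D ⊔ ¬C))  ⇔  (∃r.A ⊓ (¬A ⊓ (¬D ⊓ C))) unsat w.r.t. T
   all branches close; clash {C, ¬C} at x₀
2. Hence ∃r.A ⊑ (A ⊔ (D ⊔ ¬C)): entailed.

Yes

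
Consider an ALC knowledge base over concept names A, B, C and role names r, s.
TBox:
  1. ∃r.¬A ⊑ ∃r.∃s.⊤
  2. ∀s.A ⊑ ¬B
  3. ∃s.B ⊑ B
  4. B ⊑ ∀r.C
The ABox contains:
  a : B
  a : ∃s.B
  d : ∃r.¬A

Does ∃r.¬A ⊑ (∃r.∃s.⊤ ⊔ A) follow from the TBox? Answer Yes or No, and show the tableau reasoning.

1. ∃r.¬A ⊑ (∃r.∃s.⊤ ⊔ A)  ⇔  (∃r.¬A ⊓ (∀r.∀s.⊥ ⊓ ¬A)) unsat w.r.t. T
   all branches close; clash {B, ¬B} at x₀
2. Hence ∃r.¬A ⊑ (∃r.∃s.⊤ ⊔ A): entailed.

Yes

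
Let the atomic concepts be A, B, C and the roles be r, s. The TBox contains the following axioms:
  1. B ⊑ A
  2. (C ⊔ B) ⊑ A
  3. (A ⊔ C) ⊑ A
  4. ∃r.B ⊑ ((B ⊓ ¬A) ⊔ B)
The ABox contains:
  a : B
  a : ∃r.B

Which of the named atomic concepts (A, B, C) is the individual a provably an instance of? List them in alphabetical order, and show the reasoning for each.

1. a : A?  L(a) = {B, ∃r.B} ∪ {¬A}
   clash {A, ¬A} at a — a ∈ A
2. a : B?  L(a) = {B, ∃r.B} ∪ {¬B}
   clash {B, ¬B} at a — a ∈ B
3. a : C?  L(a) = {B, ∃r.B} ∪ {¬C}
   apply at a: B⊑A; ∃r.B⊑((B ⊓ ¬A) ⊔ B)
   open: L(a) ⊇ {A, B, ¬C, ∃r.B} (+ ∃-successors) — a ∉ C possible
4. Entailed for a: {A, B}

{A, B}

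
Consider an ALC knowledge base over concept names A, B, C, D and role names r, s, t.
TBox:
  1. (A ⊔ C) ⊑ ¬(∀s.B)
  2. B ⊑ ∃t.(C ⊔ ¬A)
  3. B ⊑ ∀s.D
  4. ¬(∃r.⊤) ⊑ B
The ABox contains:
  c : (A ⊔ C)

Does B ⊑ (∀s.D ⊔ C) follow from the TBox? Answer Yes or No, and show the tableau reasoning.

Yes

1. B ⊑ (∀s.D ⊔ C)  ⇔  (B ⊓ (∃s.¬D ⊓ ¬C)) unsat w.r.t. T
   all branches close; clash {D, ¬D} at an ∃-successor
2. Hence B ⊑ (∀s.D ⊔ C): entailed.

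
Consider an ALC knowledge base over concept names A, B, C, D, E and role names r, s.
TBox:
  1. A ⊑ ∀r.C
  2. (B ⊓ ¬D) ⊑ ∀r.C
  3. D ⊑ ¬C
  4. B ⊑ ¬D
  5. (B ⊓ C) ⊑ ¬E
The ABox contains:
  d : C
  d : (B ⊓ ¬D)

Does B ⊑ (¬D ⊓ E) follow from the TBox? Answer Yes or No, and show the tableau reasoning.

1. B ⊑ (¬D ⊓ E)  ⇔  (B ⊓ (D ⊔ ¬E)) unsat w.r.t. T
   apply at x₀: B⊑¬D
   open: L(x₀) ⊇ {B, ¬A, ¬D, ¬E, ∀r.C}
2. Hence B ⊑ (¬D ⊓ E): not entailed.

No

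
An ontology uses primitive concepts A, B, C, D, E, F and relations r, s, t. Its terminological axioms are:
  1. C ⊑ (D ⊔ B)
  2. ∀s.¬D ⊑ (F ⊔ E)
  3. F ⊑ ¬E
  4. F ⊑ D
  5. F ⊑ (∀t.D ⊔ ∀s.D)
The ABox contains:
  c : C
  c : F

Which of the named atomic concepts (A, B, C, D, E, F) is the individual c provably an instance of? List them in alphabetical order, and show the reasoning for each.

{C, D, F}

1. c : A?  L(c) = {C, F} ∪ {¬A}
   apply at c: C⊑(D ⊔ B); F⊑¬E; F⊑D
   open: L(c) ⊇ {C, D, F, ¬A, ¬E, …} (+ ∃-successors) — c ∉ A possible
2. c : B?  L(c) = {C, F} ∪ {¬B}
   apply at c: C⊑(D ⊔ B); F⊑¬E; F⊑D
   open: L(c) ⊇ {C, D, F, ¬B, ¬E, …} (+ ∃-successors) — c ∉ B possible
3. c : C?  L(c) = {C, F} ∪ {¬C}
   clash {C, ¬C} at c — c ∈ C
4. c : D?  L(c) = {C, F} ∪ {¬D}
   clash {D, ¬D} at c — c ∈ D
5. c : E?  L(c) = {C, F} ∪ {¬E}
   apply at c: C⊑(D ⊔ B); F⊑D; F⊑(∀t.D ⊔ ∀s.D)
   open: L(c) ⊇ {C, D, F, ¬E, ∀t.D, …} (+ ∃-successors) — c ∉ E possible
6. c : F?  L(c) = {C, F} ∪ {¬F}
   clash {F, ¬F} at c — c ∈ F
7. Entailed for c: {C, D, F}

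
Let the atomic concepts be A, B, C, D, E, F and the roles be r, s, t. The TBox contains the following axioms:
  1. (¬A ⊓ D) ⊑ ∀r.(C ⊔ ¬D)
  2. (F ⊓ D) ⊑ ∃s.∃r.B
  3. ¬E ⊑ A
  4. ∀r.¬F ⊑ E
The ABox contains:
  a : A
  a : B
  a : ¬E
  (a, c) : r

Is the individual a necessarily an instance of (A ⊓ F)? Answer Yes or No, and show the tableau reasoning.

1. a : (A ⊓ F)?  L(a) = {A, B, ¬E} ∪ {(¬A ⊔ ¬F)}
   open: L(a) ⊇ {A, B, ¬E, ¬F, ∃r.F} (+ ∃-successors) — a ∉ (A ⊓ F) possible
2. Hence a : (A ⊓ F): not entailed.

No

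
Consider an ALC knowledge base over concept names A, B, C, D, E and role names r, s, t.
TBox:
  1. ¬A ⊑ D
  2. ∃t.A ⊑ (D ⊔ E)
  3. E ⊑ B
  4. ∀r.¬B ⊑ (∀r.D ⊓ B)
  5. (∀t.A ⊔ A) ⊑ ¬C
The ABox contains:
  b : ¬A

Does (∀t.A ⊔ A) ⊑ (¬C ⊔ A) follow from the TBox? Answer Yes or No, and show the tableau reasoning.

1. (∀t.A ⊔ A) ⊑ (¬C ⊔ A)  ⇔  ((∀t.A ⊔ A) ⊓ (C ⊓ ¬A)) unsat w.r.t. T
   all branches close; clash {A, ¬A} at x₀
2. Hence (∀t.A ⊔ A) ⊑ (¬C ⊔ A): entailed.

Yes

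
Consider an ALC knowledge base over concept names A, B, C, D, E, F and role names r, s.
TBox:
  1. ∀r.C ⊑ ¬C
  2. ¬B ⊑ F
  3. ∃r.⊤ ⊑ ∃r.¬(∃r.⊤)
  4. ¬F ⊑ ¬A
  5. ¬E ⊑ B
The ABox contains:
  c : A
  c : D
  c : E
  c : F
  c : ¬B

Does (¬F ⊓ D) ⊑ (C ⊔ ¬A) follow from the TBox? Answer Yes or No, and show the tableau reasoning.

Yes

1. (¬F ⊓ D) ⊑ (C ⊔ ¬A)  ⇔  ((¬F ⊓ D) ⊓ (¬C ⊓ A)) unsat w.r.t. T
   all branches close; clash {F, ¬F} at x₀
2. Hence (¬F ⊓ D) ⊑ (C ⊔ ¬A): entailed.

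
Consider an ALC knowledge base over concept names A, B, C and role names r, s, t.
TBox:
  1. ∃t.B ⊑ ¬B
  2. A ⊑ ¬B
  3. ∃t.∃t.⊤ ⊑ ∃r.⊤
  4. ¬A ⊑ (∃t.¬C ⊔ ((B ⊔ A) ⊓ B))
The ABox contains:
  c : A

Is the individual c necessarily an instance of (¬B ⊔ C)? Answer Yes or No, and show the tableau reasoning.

1. c : (¬B ⊔ C)?  L(c) = {A} ∪ {(B ⊓ ¬C)}
   clash {B, ¬B} at c — c ∈ (¬B ⊔ C)
2. Hence c : (¬B ⊔ C): entailed.

Yes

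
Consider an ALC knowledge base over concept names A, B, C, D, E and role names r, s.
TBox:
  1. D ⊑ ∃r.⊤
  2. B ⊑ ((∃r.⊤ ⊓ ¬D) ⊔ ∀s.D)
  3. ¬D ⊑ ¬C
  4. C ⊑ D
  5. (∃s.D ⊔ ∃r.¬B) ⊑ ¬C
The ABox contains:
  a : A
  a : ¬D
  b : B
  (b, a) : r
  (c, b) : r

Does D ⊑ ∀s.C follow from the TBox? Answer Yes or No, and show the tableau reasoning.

No

1. D ⊑ ∀s.C  ⇔  (D ⊓ ∃s.¬C) unsat w.r.t. T
   apply at x₀: D⊑∃r.⊤
   open: L(x₀) ⊇ {D, ¬B, ∀r.B, ∀s.¬D, ∃r.⊤, …} (+ ∃-successors)
2. Hence D ⊑ ∀s.C: not entailed.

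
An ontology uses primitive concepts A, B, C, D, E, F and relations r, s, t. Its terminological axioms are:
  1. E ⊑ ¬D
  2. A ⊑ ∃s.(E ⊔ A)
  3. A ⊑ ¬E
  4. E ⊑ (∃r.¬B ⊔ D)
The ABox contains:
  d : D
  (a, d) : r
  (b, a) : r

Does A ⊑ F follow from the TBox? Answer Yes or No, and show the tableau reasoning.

1. A ⊑ F  ⇔  (A ⊓ ¬F) unsat w.r.t. T
   apply at x₀: A⊑∃s.(E ⊔ A); A⊑¬E
   open: L(x₀) ⊇ {A, ¬E, ¬F, ∃s.(E ⊔ A)} (+ ∃-successors)
2. Hence A ⊑ F: not entailed.

No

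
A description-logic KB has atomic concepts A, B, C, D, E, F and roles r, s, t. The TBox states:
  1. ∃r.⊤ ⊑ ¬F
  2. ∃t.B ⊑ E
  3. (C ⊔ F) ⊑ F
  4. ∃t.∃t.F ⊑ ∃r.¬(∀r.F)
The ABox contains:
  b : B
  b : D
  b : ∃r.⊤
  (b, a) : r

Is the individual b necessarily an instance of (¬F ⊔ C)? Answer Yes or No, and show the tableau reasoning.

Yes

1. b : (¬F ⊔ C)?  L(b) = {B, D, ∃r.⊤} ∪ {(F ⊓ ¬C)}
   clash {F, ¬F} at b — b ∈ (¬F ⊔ C)
2. Hence b : (¬F ⊔ C): entailed.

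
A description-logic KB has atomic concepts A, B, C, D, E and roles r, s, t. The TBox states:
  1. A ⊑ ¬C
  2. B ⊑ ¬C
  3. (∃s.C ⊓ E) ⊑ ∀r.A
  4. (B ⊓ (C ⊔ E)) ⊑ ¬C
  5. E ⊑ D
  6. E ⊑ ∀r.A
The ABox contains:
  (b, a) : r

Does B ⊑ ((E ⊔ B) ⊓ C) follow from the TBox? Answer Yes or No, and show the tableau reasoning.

1. B ⊑ ((E ⊔ B) ⊓ C)  ⇔  (B ⊓ ((¬E ⊓ ¬B) ⊔ ¬C)) unsat w.r.t. T
   apply at x₀: B⊑¬C
   open: L(x₀) ⊇ {B, ¬A, ¬C, ¬E}
2. Hence B ⊑ ((E ⊔ B) ⊓ C): not entailed.

No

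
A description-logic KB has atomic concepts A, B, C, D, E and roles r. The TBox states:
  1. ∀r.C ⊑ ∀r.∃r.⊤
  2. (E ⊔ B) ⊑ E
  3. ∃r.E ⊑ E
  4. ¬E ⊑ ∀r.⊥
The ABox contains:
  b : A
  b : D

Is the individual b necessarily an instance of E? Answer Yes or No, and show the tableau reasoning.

1. b : E?  L(b) = {A, D} ∪ {¬E}
   apply at b: ¬E⊑∀r.⊥
   open: L(b) ⊇ {A, D, ¬B, ¬E, ∀r.¬E, …} — b ∉ E possible
2. Hence b : E: not entailed.

No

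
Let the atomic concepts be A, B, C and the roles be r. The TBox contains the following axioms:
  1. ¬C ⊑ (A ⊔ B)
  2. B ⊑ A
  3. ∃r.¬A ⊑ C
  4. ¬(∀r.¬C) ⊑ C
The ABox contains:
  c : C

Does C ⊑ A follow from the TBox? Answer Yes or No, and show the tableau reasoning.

No

1. C ⊑ A  ⇔  (C ⊓ ¬A) unsat w.r.t. T
   open: L(x₀) ⊇ {C, ¬A, ¬B}
2. Hence C ⊑ A: not entailed.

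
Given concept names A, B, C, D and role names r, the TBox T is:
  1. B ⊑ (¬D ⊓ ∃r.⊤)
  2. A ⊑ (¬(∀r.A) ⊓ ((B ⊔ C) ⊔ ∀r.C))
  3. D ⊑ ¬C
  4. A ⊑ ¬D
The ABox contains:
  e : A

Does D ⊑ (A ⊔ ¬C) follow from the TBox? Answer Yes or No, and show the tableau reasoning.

1. D ⊑ (A ⊔ ¬C)  ⇔  (D ⊓ (¬A ⊓ C)) unsat w.r.t. T
   all branches close; clash {C, ¬C} at x₀
2. Hence D ⊑ (A ⊔ ¬C): entailed.

Yes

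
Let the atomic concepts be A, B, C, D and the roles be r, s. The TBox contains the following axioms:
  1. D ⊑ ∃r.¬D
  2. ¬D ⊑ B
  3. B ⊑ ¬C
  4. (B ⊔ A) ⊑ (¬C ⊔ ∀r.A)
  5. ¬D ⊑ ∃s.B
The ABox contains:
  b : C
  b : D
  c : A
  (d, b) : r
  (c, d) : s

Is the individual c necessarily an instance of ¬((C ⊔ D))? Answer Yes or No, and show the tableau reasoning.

1. c : ¬((C ⊔ D))?  L(c) = {A} ∪ {(C ⊔ D)}
   open: L(c) ⊇ {A, C, D, ¬B, ∀r.A, …} (+ ∃-successors) — c ∉ ¬((C ⊔ D)) possible
2. Hence c : ¬((C ⊔ D)): not entailed.

No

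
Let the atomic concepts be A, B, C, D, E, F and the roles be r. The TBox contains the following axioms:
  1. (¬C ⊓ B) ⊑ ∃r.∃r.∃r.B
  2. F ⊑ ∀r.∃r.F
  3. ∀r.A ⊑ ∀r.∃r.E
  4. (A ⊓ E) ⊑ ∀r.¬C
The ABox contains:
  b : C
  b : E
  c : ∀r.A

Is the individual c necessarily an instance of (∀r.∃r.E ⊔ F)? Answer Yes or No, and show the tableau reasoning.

1. c : (∀r.∃r.E ⊔ F)?  L(c) = {∀r.A} ∪ {(∃r.∀r.¬E ⊓ ¬F)}
   clash {E, ¬E} at an ∃-successor — c ∈ (∀r.∃r.E ⊔ F)
2. Hence c : (∀r.∃r.E ⊔ F): entailed.

Yes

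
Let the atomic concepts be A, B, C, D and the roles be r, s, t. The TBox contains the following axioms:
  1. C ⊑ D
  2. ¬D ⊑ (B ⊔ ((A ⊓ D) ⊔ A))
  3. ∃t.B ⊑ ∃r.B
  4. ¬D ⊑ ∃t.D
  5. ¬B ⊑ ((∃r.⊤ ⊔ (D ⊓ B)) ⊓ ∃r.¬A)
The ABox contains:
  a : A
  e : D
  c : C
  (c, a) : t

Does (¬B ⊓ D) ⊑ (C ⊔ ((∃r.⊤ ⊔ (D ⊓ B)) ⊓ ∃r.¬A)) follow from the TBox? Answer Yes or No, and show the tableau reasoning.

1. (¬B ⊓ D) ⊑ (C ⊔ ((∃r.⊤ ⊔ (D ⊓ B)) ⊓ ∃r.¬A))  ⇔  ((¬B ⊓ D) ⊓ (¬C ⊓ ((∀r.⊥ ⊓ (¬D ⊔ ¬B)) ⊔ ∀r.A))) unsat w.r.t. T
   all branches close; clash {B, ¬B} at x₀
2. Hence (¬B ⊓ D) ⊑ (C ⊔ ((∃r.⊤ ⊔ (D ⊓ B)) ⊓ ∃r.¬A)): entailed.

Yes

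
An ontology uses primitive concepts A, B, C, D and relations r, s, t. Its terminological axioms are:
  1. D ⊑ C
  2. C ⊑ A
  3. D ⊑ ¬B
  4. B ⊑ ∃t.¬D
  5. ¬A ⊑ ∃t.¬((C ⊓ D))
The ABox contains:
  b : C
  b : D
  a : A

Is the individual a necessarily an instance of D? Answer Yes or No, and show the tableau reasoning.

No

1. a : D?  L(a) = {A} ∪ {¬D}
   open: L(a) ⊇ {A, ¬B, ¬D} — a ∉ D possible
2. Hence a : D: not entailed.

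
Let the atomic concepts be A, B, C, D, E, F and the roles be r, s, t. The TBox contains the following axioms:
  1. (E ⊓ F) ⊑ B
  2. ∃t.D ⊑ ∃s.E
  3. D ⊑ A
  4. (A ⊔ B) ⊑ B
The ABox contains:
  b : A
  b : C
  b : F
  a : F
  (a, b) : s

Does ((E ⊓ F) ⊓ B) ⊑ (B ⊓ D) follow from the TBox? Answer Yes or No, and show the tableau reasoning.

No

1. ((E ⊓ F) ⊓ B) ⊑ (B ⊓ D)  ⇔  (((E ⊓ F) ⊓ B) ⊓ (¬B ⊔ ¬D)) unsat w.r.t. T
   open: L(x₀) ⊇ {B, E, F, ¬D, ∀t.¬D}
2. Hence ((E ⊓ F) ⊓ B) ⊑ (B ⊓ D): not entailed.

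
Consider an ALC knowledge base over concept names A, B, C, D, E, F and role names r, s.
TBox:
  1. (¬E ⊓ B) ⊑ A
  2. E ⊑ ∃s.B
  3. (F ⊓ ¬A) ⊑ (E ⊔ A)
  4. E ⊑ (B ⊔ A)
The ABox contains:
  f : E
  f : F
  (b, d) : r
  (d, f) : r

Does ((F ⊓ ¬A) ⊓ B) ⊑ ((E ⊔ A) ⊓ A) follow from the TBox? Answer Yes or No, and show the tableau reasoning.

1. ((F ⊓ ¬A) ⊓ B) ⊑ ((E ⊔ A) ⊓ A)  ⇔  (((F ⊓ ¬A) ⊓ B) ⊓ ((¬E ⊓ ¬A) ⊔ ¬A)) unsat w.r.t. T
   apply at x₀: (F ⊓ ¬A)⊑(E ⊔ A)
   open: L(x₀) ⊇ {B, E, F, ¬A, ∃s.B} (+ ∃-successors)
2. Hence ((F ⊓ ¬A) ⊓ B) ⊑ ((E ⊔ A) ⊓ A): not entailed.

No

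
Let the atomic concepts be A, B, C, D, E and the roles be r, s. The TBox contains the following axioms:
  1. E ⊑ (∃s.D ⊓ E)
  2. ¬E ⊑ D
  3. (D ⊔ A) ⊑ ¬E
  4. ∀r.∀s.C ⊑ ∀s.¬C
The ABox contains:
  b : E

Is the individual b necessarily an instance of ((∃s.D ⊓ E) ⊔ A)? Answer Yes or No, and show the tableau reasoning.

1. b : ((∃s.D ⊓ E) ⊔ A)?  L(b) = {E} ∪ {((∀s.¬D ⊔ ¬E) ⊓ ¬A)}
   clash {E, ¬E} at b — b ∈ ((∃s.D ⊓ E) ⊔ A)
2. Hence b : ((∃s.D ⊓ E) ⊔ A): entailed.

Yes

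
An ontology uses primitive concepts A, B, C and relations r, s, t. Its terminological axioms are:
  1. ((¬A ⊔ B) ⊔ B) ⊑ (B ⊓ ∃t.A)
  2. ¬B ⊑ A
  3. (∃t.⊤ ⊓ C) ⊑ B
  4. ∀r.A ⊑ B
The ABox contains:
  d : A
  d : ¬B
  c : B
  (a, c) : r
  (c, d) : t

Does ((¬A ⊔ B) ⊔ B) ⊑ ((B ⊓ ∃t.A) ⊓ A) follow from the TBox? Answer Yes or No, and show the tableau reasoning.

No

1. ((¬A ⊔ B) ⊔ B) ⊑ ((B ⊓ ∃t.A) ⊓ A)  ⇔  (((¬A ⊔ B) ⊔ B) ⊓ ((¬B ⊔ ∀t.¬A) ⊔ ¬A)) unsat w.r.t. T
   apply at x₀: ((¬A ⊔ B) ⊔ B)⊑(B ⊓ ∃t.A)
   open: L(x₀) ⊇ {B, ¬A, ∃t.A} (+ ∃-successors)
2. Hence ((¬A ⊔ B) ⊔ B) ⊑ ((B ⊓ ∃t.A) ⊓ A): not entailed.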